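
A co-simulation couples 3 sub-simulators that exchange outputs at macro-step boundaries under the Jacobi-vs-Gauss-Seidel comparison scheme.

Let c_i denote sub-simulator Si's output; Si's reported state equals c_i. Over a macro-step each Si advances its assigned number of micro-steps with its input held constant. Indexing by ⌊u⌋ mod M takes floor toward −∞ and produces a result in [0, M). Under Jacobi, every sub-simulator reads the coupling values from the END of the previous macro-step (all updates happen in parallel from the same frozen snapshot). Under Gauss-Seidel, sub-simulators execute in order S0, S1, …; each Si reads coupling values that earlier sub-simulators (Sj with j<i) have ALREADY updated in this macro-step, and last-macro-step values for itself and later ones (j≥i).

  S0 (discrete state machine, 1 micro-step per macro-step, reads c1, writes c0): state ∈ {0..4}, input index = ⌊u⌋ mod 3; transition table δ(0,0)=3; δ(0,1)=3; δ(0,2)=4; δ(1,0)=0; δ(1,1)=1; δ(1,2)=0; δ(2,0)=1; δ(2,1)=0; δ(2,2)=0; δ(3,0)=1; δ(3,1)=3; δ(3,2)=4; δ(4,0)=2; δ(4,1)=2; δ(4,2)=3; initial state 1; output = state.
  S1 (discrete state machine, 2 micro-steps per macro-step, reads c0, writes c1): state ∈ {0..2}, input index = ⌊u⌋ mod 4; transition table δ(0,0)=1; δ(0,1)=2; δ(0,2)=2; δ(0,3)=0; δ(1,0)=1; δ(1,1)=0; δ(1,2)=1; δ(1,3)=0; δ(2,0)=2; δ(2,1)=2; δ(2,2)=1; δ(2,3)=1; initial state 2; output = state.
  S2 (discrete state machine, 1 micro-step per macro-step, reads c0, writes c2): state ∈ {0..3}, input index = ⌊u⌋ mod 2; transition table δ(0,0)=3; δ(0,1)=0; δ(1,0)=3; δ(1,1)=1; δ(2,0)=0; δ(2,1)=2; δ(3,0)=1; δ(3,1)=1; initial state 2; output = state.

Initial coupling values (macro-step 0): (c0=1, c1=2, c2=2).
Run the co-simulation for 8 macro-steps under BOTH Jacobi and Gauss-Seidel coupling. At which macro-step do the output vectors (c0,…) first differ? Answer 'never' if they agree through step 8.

first divergence at macro-step: 1

[Jacobi] macro 1: S0 reads c1=2 → after 1×micro: 0; S1 reads c0=1 → after 2×micro: 2; S2 reads c0=1 → after 1×micro: 2 ⇒ (c0=0, c1=2, c2=2)
[Jacobi] macro 2: S0 reads c1=2 → after 1×micro: 4; S1 reads c0=0 → after 2×micro: 2; S2 reads c0=0 → after 1×micro: 0 ⇒ (c0=4, c1=2, c2=0)
[Jacobi] macro 3: S0 reads c1=2 → after 1×micro: 3; S1 reads c0=4 → after 2×micro: 2; S2 reads c0=4 → after 1×micro: 3 ⇒ (c0=3, c1=2, c2=3)
[Jacobi] macro 4: S0 reads c1=2 → after 1×micro: 4; S1 reads c0=3 → after 2×micro: 0; S2 reads c0=3 → after 1×micro: 1 ⇒ (c0=4, c1=0, c2=1)
[Jacobi] macro 5: S0 reads c1=0 → after 1×micro: 2; S1 reads c0=4 → after 2×micro: 1; S2 reads c0=4 → after 1×micro: 3 ⇒ (c0=2, c1=1, c2=3)
[Jacobi] macro 6: S0 reads c1=1 → after 1×micro: 0; S1 reads c0=2 → after 2×micro: 1; S2 reads c0=2 → after 1×micro: 1 ⇒ (c0=0, c1=1, c2=1)
[Jacobi] macro 7: S0 reads c1=1 → after 1×micro: 3; S1 reads c0=0 → after 2×micro: 1; S2 reads c0=0 → after 1×micro: 3 ⇒ (c0=3, c1=1, c2=3)
[Jacobi] macro 8: S0 reads c1=1 → after 1×micro: 3; S1 reads c0=3 → after 2×micro: 0; S2 reads c0=3 → after 1×micro: 1 ⇒ (c0=3, c1=0, c2=1)
[Gauss-Seidel] macro 1: S0 reads c1=2 → after 1×micro: 0; S1 reads c0=0 → after 2×micro: 2; S2 reads c0=0 → after 1×micro: 0 ⇒ (c0=0, c1=2, c2=0)
[Gauss-Seidel] macro 2: S0 reads c1=2 → after 1×micro: 4; S1 reads c0=4 → after 2×micro: 2; S2 reads c0=4 → after 1×micro: 3 ⇒ (c0=4, c1=2, c2=3)
[Gauss-Seidel] macro 3: S0 reads c1=2 → after 1×micro: 3; S1 reads c0=3 → after 2×micro: 0; S2 reads c0=3 → after 1×micro: 1 ⇒ (c0=3, c1=0, c2=1)
[Gauss-Seidel] macro 4: S0 reads c1=0 → after 1×micro: 1; S1 reads c0=1 → after 2×micro: 2; S2 reads c0=1 → after 1×micro: 1 ⇒ (c0=1, c1=2, c2=1)
[Gauss-Seidel] macro 5: S0 reads c1=2 → after 1×micro: 0; S1 reads c0=0 → after 2×micro: 2; S2 reads c0=0 → after 1×micro: 3 ⇒ (c0=0, c1=2, c2=3)
[Gauss-Seidel] macro 6: S0 reads c1=2 → after 1×micro: 4; S1 reads c0=4 → after 2×micro: 2; S2 reads c0=4 → after 1×micro: 1 ⇒ (c0=4, c1=2, c2=1)
[Gauss-Seidel] macro 7: S0 reads c1=2 → after 1×micro: 3; S1 reads c0=3 → after 2×micro: 0; S2 reads c0=3 → after 1×micro: 1 ⇒ (c0=3, c1=0, c2=1)
[Gauss-Seidel] macro 8: S0 reads c1=0 → after 1×micro: 1; S1 reads c0=1 → after 2×micro: 2; S2 reads c0=1 → after 1×micro: 1 ⇒ (c0=1, c1=2, c2=1)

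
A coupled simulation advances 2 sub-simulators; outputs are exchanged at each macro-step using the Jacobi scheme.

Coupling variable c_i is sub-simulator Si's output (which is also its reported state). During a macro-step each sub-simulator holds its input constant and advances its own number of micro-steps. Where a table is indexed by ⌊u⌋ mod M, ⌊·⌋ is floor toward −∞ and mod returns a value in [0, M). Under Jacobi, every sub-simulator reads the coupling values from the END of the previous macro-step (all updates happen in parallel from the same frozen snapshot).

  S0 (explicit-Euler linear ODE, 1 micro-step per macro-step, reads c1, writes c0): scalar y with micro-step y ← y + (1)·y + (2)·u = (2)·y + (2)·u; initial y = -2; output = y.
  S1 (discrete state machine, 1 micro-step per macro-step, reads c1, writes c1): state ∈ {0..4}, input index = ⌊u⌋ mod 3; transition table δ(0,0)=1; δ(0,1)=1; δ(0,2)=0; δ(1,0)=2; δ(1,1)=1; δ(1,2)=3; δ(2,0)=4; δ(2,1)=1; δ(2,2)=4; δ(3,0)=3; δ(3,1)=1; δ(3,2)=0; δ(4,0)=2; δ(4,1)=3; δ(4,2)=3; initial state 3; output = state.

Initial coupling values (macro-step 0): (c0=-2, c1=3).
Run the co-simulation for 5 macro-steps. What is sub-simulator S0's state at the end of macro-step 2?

S0 state at macro-step 2 = 10

macro 1: S0 reads c1=3 → after 1×micro: 2; S1 reads c1=3 → after 1×micro: 3 ⇒ (c0=2, c1=3)
macro 2: S0 reads c1=3 → after 1×micro: 10; S1 reads c1=3 → after 1×micro: 3 ⇒ (c0=10, c1=3)
macro 3: S0 reads c1=3 → after 1×micro: 26; S1 reads c1=3 → after 1×micro: 3 ⇒ (c0=26, c1=3)
macro 4: S0 reads c1=3 → after 1×micro: 58; S1 reads c1=3 → after 1×micro: 3 ⇒ (c0=58, c1=3)
macro 5: S0 reads c1=3 → after 1×micro: 122; S1 reads c1=3 → after 1×micro: 3 ⇒ (c0=122, c1=3)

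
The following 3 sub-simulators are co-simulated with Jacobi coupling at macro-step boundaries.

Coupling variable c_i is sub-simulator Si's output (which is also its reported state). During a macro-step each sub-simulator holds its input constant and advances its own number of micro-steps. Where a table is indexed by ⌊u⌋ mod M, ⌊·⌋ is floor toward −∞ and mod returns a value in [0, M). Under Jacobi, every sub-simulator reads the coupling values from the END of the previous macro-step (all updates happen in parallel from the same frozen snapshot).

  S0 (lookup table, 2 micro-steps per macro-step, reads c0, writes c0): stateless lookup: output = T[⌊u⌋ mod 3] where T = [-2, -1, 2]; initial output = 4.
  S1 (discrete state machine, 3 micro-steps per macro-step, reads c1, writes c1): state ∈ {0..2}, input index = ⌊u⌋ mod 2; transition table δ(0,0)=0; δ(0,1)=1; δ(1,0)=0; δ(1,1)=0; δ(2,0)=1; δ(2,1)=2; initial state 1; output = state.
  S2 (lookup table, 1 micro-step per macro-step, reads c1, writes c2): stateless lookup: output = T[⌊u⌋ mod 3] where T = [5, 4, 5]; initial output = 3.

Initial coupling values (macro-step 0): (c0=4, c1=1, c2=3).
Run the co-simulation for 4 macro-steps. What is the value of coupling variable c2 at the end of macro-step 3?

macro 1: S0 reads c0=4 → after 2×micro: -1; S1 reads c1=1 → after 3×micro: 0; S2 reads c1=1 → after 1×micro: 4 ⇒ (c0=-1, c1=0, c2=4)
macro 2: S0 reads c0=-1 → after 2×micro: 2; S1 reads c1=0 → after 3×micro: 0; S2 reads c1=0 → after 1×micro: 5 ⇒ (c0=2, c1=0, c2=5)
macro 3: S0 reads c0=2 → after 2×micro: 2; S1 reads c1=0 → after 3×micro: 0; S2 reads c1=0 → after 1×micro: 5 ⇒ (c0=2, c1=0, c2=5)
macro 4: S0 reads c0=2 → after 2×micro: 2; S1 reads c1=0 → after 3×micro: 0; S2 reads c1=0 → after 1×micro: 5 ⇒ (c0=2, c1=0, c2=5)

c2 at macro-step 3 = 5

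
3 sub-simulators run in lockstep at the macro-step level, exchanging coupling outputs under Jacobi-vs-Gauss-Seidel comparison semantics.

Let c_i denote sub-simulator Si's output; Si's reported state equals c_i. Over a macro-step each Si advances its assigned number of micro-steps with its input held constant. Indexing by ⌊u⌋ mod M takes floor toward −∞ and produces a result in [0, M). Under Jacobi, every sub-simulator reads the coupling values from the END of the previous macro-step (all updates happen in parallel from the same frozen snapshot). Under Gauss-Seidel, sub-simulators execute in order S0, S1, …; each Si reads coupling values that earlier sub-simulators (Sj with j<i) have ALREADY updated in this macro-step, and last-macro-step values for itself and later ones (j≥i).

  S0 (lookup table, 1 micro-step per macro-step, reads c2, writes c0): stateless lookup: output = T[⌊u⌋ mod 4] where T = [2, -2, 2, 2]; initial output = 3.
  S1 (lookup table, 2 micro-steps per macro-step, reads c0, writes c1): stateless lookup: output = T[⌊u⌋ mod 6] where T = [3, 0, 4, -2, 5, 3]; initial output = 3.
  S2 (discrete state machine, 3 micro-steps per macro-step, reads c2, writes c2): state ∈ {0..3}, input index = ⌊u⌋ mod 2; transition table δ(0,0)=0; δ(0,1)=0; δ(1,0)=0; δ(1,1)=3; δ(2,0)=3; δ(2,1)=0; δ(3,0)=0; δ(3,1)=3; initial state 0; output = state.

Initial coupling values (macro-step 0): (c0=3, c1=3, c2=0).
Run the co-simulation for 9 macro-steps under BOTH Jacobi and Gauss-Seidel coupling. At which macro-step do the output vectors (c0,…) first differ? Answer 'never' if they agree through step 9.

[Jacobi] macro 1: S0 reads c2=0 → after 1×micro: 2; S1 reads c0=3 → after 2×micro: -2; S2 reads c2=0 → after 3×micro: 0 ⇒ (c0=2, c1=-2, c2=0)
[Jacobi] macro 2: S0 reads c2=0 → after 1×micro: 2; S1 reads c0=2 → after 2×micro: 4; S2 reads c2=0 → after 3×micro: 0 ⇒ (c0=2, c1=4, c2=0)
[Jacobi] macro 3: S0 reads c2=0 → after 1×micro: 2; S1 reads c0=2 → after 2×micro: 4; S2 reads c2=0 → after 3×micro: 0 ⇒ (c0=2, c1=4, c2=0)
[Jacobi] macro 4: S0 reads c2=0 → after 1×micro: 2; S1 reads c0=2 → after 2×micro: 4; S2 reads c2=0 → after 3×micro: 0 ⇒ (c0=2, c1=4, c2=0)
[Jacobi] macro 5: S0 reads c2=0 → after 1×micro: 2; S1 reads c0=2 → after 2×micro: 4; S2 reads c2=0 → after 3×micro: 0 ⇒ (c0=2, c1=4, c2=0)
[Jacobi] macro 6: S0 reads c2=0 → after 1×micro: 2; S1 reads c0=2 → after 2×micro: 4; S2 reads c2=0 → after 3×micro: 0 ⇒ (c0=2, c1=4, c2=0)
[Jacobi] macro 7: S0 reads c2=0 → after 1×micro: 2; S1 reads c0=2 → after 2×micro: 4; S2 reads c2=0 → after 3×micro: 0 ⇒ (c0=2, c1=4, c2=0)
[Jacobi] macro 8: S0 reads c2=0 → after 1×micro: 2; S1 reads c0=2 → after 2×micro: 4; S2 reads c2=0 → after 3×micro: 0 ⇒ (c0=2, c1=4, c2=0)
[Jacobi] macro 9: S0 reads c2=0 → after 1×micro: 2; S1 reads c0=2 → after 2×micro: 4; S2 reads c2=0 → after 3×micro: 0 ⇒ (c0=2, c1=4, c2=0)
[Gauss-Seidel] macro 1: S0 reads c2=0 → after 1×micro: 2; S1 reads c0=2 → after 2×micro: 4; S2 reads c2=0 → after 3×micro: 0 ⇒ (c0=2, c1=4, c2=0)
[Gauss-Seidel] macro 2: S0 reads c2=0 → after 1×micro: 2; S1 reads c0=2 → after 2×micro: 4; S2 reads c2=0 → after 3×micro: 0 ⇒ (c0=2, c1=4, c2=0)
[Gauss-Seidel] macro 3: S0 reads c2=0 → after 1×micro: 2; S1 reads c0=2 → after 2×micro: 4; S2 reads c2=0 → after 3×micro: 0 ⇒ (c0=2, c1=4, c2=0)
[Gauss-Seidel] macro 4: S0 reads c2=0 → after 1×micro: 2; S1 reads c0=2 → after 2×micro: 4; S2 reads c2=0 → after 3×micro: 0 ⇒ (c0=2, c1=4, c2=0)
[Gauss-Seidel] macro 5: S0 reads c2=0 → after 1×micro: 2; S1 reads c0=2 → after 2×micro: 4; S2 reads c2=0 → after 3×micro: 0 ⇒ (c0=2, c1=4, c2=0)
[Gauss-Seidel] macro 6: S0 reads c2=0 → after 1×micro: 2; S1 reads c0=2 → after 2×micro: 4; S2 reads c2=0 → after 3×micro: 0 ⇒ (c0=2, c1=4, c2=0)
[Gauss-Seidel] macro 7: S0 reads c2=0 → after 1×micro: 2; S1 reads c0=2 → after 2×micro: 4; S2 reads c2=0 → after 3×micro: 0 ⇒ (c0=2, c1=4, c2=0)
[Gauss-Seidel] macro 8: S0 reads c2=0 → after 1×micro: 2; S1 reads c0=2 → after 2×micro: 4; S2 reads c2=0 → after 3×micro: 0 ⇒ (c0=2, c1=4, c2=0)
[Gauss-Seidel] macro 9: S0 reads c2=0 → after 1×micro: 2; S1 reads c0=2 → after 2×micro: 4; S2 reads c2=0 → after 3×micro: 0 ⇒ (c0=2, c1=4, c2=0)

first divergence at macro-step: 1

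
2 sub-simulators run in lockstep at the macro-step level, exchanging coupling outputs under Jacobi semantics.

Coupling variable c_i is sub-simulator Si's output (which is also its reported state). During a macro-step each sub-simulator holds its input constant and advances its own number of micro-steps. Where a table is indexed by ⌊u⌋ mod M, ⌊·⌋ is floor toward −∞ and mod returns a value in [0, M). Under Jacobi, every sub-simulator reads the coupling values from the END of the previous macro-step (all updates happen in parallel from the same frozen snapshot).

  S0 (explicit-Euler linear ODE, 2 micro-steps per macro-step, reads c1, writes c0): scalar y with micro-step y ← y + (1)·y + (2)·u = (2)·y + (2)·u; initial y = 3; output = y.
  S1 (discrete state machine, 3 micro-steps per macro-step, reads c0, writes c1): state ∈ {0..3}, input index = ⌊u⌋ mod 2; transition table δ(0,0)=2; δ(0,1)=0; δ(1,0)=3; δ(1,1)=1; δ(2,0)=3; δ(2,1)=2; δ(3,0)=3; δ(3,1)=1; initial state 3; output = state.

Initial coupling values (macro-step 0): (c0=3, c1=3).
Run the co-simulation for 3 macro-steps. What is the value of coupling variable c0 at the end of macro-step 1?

macro 1: S0 reads c1=3 → after 2×micro: 30; S1 reads c0=3 → after 3×micro: 1 ⇒ (c0=30, c1=1)
macro 2: S0 reads c1=1 → after 2×micro: 126; S1 reads c0=30 → after 3×micro: 3 ⇒ (c0=126, c1=3)
macro 3: S0 reads c1=3 → after 2×micro: 522; S1 reads c0=126 → after 3×micro: 3 ⇒ (c0=522, c1=3)

c0 at macro-step 1 = 30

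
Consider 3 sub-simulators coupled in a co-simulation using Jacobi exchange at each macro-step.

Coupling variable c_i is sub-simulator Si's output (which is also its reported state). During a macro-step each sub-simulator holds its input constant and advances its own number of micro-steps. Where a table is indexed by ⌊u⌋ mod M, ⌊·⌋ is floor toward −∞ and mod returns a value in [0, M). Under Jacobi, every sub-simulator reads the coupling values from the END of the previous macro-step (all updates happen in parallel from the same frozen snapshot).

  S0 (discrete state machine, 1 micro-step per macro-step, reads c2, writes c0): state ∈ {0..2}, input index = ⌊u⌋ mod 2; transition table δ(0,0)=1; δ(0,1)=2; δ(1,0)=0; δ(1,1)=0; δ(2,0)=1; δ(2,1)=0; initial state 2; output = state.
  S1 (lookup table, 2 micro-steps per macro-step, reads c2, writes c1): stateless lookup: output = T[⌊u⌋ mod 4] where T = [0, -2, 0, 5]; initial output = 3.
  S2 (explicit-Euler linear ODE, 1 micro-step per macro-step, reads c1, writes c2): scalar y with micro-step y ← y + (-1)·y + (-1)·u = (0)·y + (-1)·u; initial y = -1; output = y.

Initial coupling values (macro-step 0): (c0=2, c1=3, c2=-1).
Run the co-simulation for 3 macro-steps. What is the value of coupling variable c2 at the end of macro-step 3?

macro 1: S0 reads c2=-1 → after 1×micro: 0; S1 reads c2=-1 → after 2×micro: 5; S2 reads c1=3 → after 1×micro: -3 ⇒ (c0=0, c1=5, c2=-3)
macro 2: S0 reads c2=-3 → after 1×micro: 2; S1 reads c2=-3 → after 2×micro: -2; S2 reads c1=5 → after 1×micro: -5 ⇒ (c0=2, c1=-2, c2=-5)
macro 3: S0 reads c2=-5 → after 1×micro: 0; S1 reads c2=-5 → after 2×micro: 5; S2 reads c1=-2 → after 1×micro: 2 ⇒ (c0=0, c1=5, c2=2)

c2 at macro-step 3 = 2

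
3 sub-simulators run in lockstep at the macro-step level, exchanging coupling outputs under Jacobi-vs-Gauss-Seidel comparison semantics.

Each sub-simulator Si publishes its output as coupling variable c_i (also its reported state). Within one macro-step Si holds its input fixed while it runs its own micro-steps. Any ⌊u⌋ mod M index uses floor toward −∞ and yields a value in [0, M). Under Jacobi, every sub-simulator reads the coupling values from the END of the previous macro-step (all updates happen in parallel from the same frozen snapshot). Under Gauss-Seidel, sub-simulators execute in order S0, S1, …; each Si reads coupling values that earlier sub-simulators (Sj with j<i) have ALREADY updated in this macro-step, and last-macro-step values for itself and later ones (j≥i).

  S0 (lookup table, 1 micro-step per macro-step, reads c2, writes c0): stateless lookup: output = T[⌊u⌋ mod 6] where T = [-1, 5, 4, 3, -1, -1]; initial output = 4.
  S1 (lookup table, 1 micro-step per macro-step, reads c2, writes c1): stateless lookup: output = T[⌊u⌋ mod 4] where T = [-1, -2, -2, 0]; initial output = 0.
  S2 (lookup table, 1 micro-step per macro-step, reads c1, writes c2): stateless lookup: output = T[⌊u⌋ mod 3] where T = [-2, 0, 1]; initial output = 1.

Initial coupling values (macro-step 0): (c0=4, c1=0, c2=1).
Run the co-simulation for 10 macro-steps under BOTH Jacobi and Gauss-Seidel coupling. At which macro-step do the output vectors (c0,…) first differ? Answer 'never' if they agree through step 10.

[Jacobi] macro 1: S0 reads c2=1 → after 1×micro: 5; S1 reads c2=1 → after 1×micro: -2; S2 reads c1=0 → after 1×micro: -2 ⇒ (c0=5, c1=-2, c2=-2)
[Jacobi] macro 2: S0 reads c2=-2 → after 1×micro: -1; S1 reads c2=-2 → after 1×micro: -2; S2 reads c1=-2 → after 1×micro: 0 ⇒ (c0=-1, c1=-2, c2=0)
[Jacobi] macro 3: S0 reads c2=0 → after 1×micro: -1; S1 reads c2=0 → after 1×micro: -1; S2 reads c1=-2 → after 1×micro: 0 ⇒ (c0=-1, c1=-1, c2=0)
[Jacobi] macro 4: S0 reads c2=0 → after 1×micro: -1; S1 reads c2=0 → after 1×micro: -1; S2 reads c1=-1 → after 1×micro: 1 ⇒ (c0=-1, c1=-1, c2=1)
[Jacobi] macro 5: S0 reads c2=1 → after 1×micro: 5; S1 reads c2=1 → after 1×micro: -2; S2 reads c1=-1 → after 1×micro: 1 ⇒ (c0=5, c1=-2, c2=1)
[Jacobi] macro 6: S0 reads c2=1 → after 1×micro: 5; S1 reads c2=1 → after 1×micro: -2; S2 reads c1=-2 → after 1×micro: 0 ⇒ (c0=5, c1=-2, c2=0)
[Jacobi] macro 7: S0 reads c2=0 → after 1×micro: -1; S1 reads c2=0 → after 1×micro: -1; S2 reads c1=-2 → after 1×micro: 0 ⇒ (c0=-1, c1=-1, c2=0)
[Jacobi] macro 8: S0 reads c2=0 → after 1×micro: -1; S1 reads c2=0 → after 1×micro: -1; S2 reads c1=-1 → after 1×micro: 1 ⇒ (c0=-1, c1=-1, c2=1)
[Jacobi] macro 9: S0 reads c2=1 → after 1×micro: 5; S1 reads c2=1 → after 1×micro: -2; S2 reads c1=-1 → after 1×micro: 1 ⇒ (c0=5, c1=-2, c2=1)
[Jacobi] macro 10: S0 reads c2=1 → after 1×micro: 5; S1 reads c2=1 → after 1×micro: -2; S2 reads c1=-2 → after 1×micro: 0 ⇒ (c0=5, c1=-2, c2=0)
[Gauss-Seidel] macro 1: S0 reads c2=1 → after 1×micro: 5; S1 reads c2=1 → after 1×micro: -2; S2 reads c1=-2 → after 1×micro: 0 ⇒ (c0=5, c1=-2, c2=0)
[Gauss-Seidel] macro 2: S0 reads c2=0 → after 1×micro: -1; S1 reads c2=0 → after 1×micro: -1; S2 reads c1=-1 → after 1×micro: 1 ⇒ (c0=-1, c1=-1, c2=1)
[Gauss-Seidel] macro 3: S0 reads c2=1 → after 1×micro: 5; S1 reads c2=1 → after 1×micro: -2; S2 reads c1=-2 → after 1×micro: 0 ⇒ (c0=5, c1=-2, c2=0)
[Gauss-Seidel] macro 4: S0 reads c2=0 → after 1×micro: -1; S1 reads c2=0 → after 1×micro: -1; S2 reads c1=-1 → after 1×micro: 1 ⇒ (c0=-1, c1=-1, c2=1)
[Gauss-Seidel] macro 5: S0 reads c2=1 → after 1×micro: 5; S1 reads c2=1 → after 1×micro: -2; S2 reads c1=-2 → after 1×micro: 0 ⇒ (c0=5, c1=-2, c2=0)
[Gauss-Seidel] macro 6: S0 reads c2=0 → after 1×micro: -1; S1 reads c2=0 → after 1×micro: -1; S2 reads c1=-1 → after 1×micro: 1 ⇒ (c0=-1, c1=-1, c2=1)
[Gauss-Seidel] macro 7: S0 reads c2=1 → after 1×micro: 5; S1 reads c2=1 → after 1×micro: -2; S2 reads c1=-2 → after 1×micro: 0 ⇒ (c0=5, c1=-2, c2=0)
[Gauss-Seidel] macro 8: S0 reads c2=0 → after 1×micro: -1; S1 reads c2=0 → after 1×micro: -1; S2 reads c1=-1 → after 1×micro: 1 ⇒ (c0=-1, c1=-1, c2=1)
[Gauss-Seidel] macro 9: S0 reads c2=1 → after 1×micro: 5; S1 reads c2=1 → after 1×micro: -2; S2 reads c1=-2 → after 1×micro: 0 ⇒ (c0=5, c1=-2, c2=0)
[Gauss-Seidel] macro 10: S0 reads c2=0 → after 1×micro: -1; S1 reads c2=0 → after 1×micro: -1; S2 reads c1=-1 → after 1×micro: 1 ⇒ (c0=-1, c1=-1, c2=1)

first divergence at macro-step: 1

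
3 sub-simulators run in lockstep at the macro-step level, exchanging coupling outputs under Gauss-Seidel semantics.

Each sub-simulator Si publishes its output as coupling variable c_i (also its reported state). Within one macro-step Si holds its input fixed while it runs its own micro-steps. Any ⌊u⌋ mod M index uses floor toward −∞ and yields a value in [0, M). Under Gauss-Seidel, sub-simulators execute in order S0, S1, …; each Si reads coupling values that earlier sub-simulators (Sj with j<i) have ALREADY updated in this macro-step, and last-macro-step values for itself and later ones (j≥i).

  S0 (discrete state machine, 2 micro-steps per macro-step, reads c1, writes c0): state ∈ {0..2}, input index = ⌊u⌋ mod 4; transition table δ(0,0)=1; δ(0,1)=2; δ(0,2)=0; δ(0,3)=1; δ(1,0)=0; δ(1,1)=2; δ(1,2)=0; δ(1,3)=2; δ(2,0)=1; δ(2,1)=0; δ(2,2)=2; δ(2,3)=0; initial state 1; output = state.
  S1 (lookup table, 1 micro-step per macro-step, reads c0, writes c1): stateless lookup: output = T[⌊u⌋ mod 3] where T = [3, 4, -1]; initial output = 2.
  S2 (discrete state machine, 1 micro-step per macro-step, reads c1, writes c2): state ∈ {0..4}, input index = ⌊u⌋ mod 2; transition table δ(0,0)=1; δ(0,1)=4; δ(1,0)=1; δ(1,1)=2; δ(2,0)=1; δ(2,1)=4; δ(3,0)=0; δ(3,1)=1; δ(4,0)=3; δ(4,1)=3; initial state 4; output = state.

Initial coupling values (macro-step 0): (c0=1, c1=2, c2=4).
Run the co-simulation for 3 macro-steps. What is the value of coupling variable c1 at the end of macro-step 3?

macro 1: S0 reads c1=2 → after 2×micro: 0; S1 reads c0=0 → after 1×micro: 3; S2 reads c1=3 → after 1×micro: 3 ⇒ (c0=0, c1=3, c2=3)
macro 2: S0 reads c1=3 → after 2×micro: 2; S1 reads c0=2 → after 1×micro: -1; S2 reads c1=-1 → after 1×micro: 1 ⇒ (c0=2, c1=-1, c2=1)
macro 3: S0 reads c1=-1 → after 2×micro: 1; S1 reads c0=1 → after 1×micro: 4; S2 reads c1=4 → after 1×micro: 1 ⇒ (c0=1, c1=4, c2=1)

c1 at macro-step 3 = 4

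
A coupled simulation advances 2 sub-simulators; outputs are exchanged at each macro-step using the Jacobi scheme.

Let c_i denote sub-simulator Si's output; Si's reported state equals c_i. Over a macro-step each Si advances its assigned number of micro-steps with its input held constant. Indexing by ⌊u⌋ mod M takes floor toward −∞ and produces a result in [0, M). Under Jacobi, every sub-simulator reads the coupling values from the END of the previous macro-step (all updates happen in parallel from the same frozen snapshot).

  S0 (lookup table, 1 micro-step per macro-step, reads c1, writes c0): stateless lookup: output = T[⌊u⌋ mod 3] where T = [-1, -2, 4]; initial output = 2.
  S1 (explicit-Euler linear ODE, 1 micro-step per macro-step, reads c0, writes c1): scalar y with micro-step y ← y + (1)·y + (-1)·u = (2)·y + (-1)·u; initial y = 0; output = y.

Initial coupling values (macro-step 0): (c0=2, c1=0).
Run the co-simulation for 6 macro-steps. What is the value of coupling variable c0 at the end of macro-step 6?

macro 1: S0 reads c1=0 → after 1×micro: -1; S1 reads c0=2 → after 1×micro: -2 ⇒ (c0=-1, c1=-2)
macro 2: S0 reads c1=-2 → after 1×micro: -2; S1 reads c0=-1 → after 1×micro: -3 ⇒ (c0=-2, c1=-3)
macro 3: S0 reads c1=-3 → after 1×micro: -1; S1 reads c0=-2 → after 1×micro: -4 ⇒ (c0=-1, c1=-4)
macro 4: S0 reads c1=-4 → after 1×micro: 4; S1 reads c0=-1 → after 1×micro: -7 ⇒ (c0=4, c1=-7)
macro 5: S0 reads c1=-7 → after 1×micro: 4; S1 reads c0=4 → after 1×micro: -18 ⇒ (c0=4, c1=-18)
macro 6: S0 reads c1=-18 → after 1×micro: -1; S1 reads c0=4 → after 1×micro: -40 ⇒ (c0=-1, c1=-40)

c0 at macro-step 6 = -1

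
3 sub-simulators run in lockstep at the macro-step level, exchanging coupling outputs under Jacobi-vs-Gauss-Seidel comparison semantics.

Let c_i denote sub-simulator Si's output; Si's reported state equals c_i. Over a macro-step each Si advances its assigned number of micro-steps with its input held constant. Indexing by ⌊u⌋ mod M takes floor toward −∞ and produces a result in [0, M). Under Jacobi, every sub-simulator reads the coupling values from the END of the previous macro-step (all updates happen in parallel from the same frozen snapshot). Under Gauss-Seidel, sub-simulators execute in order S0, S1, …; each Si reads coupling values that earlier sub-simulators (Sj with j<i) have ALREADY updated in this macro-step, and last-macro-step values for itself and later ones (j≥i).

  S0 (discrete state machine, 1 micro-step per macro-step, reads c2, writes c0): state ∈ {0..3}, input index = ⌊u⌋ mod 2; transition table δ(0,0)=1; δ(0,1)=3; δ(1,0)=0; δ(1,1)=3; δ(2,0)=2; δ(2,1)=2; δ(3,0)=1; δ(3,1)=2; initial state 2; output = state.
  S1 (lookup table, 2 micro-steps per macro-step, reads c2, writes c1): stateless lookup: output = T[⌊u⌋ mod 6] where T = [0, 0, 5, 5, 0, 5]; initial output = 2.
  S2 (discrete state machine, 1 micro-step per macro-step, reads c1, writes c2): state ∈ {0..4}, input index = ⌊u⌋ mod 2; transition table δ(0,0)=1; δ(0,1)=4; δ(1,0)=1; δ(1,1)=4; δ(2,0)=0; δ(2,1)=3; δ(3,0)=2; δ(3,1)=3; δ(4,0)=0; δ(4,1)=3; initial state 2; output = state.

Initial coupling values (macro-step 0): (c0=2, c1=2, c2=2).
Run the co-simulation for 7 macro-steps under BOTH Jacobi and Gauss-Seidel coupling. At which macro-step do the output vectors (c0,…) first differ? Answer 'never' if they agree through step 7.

first divergence at macro-step: 1

[Jacobi] macro 1: S0 reads c2=2 → after 1×micro: 2; S1 reads c2=2 → after 2×micro: 5; S2 reads c1=2 → after 1×micro: 0 ⇒ (c0=2, c1=5, c2=0)
[Jacobi] macro 2: S0 reads c2=0 → after 1×micro: 2; S1 reads c2=0 → after 2×micro: 0; S2 reads c1=5 → after 1×micro: 4 ⇒ (c0=2, c1=0, c2=4)
[Jacobi] macro 3: S0 reads c2=4 → after 1×micro: 2; S1 reads c2=4 → after 2×micro: 0; S2 reads c1=0 → after 1×micro: 0 ⇒ (c0=2, c1=0, c2=0)
[Jacobi] macro 4: S0 reads c2=0 → after 1×micro: 2; S1 reads c2=0 → after 2×micro: 0; S2 reads c1=0 → after 1×micro: 1 ⇒ (c0=2, c1=0, c2=1)
[Jacobi] macro 5: S0 reads c2=1 → after 1×micro: 2; S1 reads c2=1 → after 2×micro: 0; S2 reads c1=0 → after 1×micro: 1 ⇒ (c0=2, c1=0, c2=1)
[Jacobi] macro 6: S0 reads c2=1 → after 1×micro: 2; S1 reads c2=1 → after 2×micro: 0; S2 reads c1=0 → after 1×micro: 1 ⇒ (c0=2, c1=0, c2=1)
[Jacobi] macro 7: S0 reads c2=1 → after 1×micro: 2; S1 reads c2=1 → after 2×micro: 0; S2 reads c1=0 → after 1×micro: 1 ⇒ (c0=2, c1=0, c2=1)
[Gauss-Seidel] macro 1: S0 reads c2=2 → after 1×micro: 2; S1 reads c2=2 → after 2×micro: 5; S2 reads c1=5 → after 1×micro: 3 ⇒ (c0=2, c1=5, c2=3)
[Gauss-Seidel] macro 2: S0 reads c2=3 → after 1×micro: 2; S1 reads c2=3 → after 2×micro: 5; S2 reads c1=5 → after 1×micro: 3 ⇒ (c0=2, c1=5, c2=3)
[Gauss-Seidel] macro 3: S0 reads c2=3 → after 1×micro: 2; S1 reads c2=3 → after 2×micro: 5; S2 reads c1=5 → after 1×micro: 3 ⇒ (c0=2, c1=5, c2=3)
[Gauss-Seidel] macro 4: S0 reads c2=3 → after 1×micro: 2; S1 reads c2=3 → after 2×micro: 5; S2 reads c1=5 → after 1×micro: 3 ⇒ (c0=2, c1=5, c2=3)
[Gauss-Seidel] macro 5: S0 reads c2=3 → after 1×micro: 2; S1 reads c2=3 → after 2×micro: 5; S2 reads c1=5 → after 1×micro: 3 ⇒ (c0=2, c1=5, c2=3)
[Gauss-Seidel] macro 6: S0 reads c2=3 → after 1×micro: 2; S1 reads c2=3 → after 2×micro: 5; S2 reads c1=5 → after 1×micro: 3 ⇒ (c0=2, c1=5, c2=3)
[Gauss-Seidel] macro 7: S0 reads c2=3 → after 1×micro: 2; S1 reads c2=3 → after 2×micro: 5; S2 reads c1=5 → after 1×micro: 3 ⇒ (c0=2, c1=5, c2=3)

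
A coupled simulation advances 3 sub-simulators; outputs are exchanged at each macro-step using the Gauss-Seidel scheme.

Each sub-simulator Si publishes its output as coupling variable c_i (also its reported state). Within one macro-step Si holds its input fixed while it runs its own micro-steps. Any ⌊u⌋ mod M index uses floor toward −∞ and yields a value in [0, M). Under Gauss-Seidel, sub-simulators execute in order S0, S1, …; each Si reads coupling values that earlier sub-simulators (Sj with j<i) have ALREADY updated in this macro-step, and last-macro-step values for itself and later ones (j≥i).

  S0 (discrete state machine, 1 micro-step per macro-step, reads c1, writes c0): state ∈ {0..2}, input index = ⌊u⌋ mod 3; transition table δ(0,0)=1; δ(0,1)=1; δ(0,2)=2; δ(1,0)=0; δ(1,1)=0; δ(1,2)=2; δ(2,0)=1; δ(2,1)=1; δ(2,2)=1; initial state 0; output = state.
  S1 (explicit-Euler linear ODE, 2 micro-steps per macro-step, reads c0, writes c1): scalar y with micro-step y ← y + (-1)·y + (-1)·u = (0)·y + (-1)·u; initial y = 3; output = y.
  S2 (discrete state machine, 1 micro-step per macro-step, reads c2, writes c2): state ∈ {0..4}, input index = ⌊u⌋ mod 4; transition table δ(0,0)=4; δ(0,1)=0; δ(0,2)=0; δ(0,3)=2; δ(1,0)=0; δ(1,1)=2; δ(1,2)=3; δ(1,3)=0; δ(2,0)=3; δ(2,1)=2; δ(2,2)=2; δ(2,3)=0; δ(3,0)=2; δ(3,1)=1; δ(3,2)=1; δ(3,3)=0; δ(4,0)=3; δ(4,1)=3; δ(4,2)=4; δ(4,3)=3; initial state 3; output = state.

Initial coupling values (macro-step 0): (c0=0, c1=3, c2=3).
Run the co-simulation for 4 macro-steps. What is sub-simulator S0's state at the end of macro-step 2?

S0 state at macro-step 2 = 2

macro 1: S0 reads c1=3 → after 1×micro: 1; S1 reads c0=1 → after 2×micro: -1; S2 reads c2=3 → after 1×micro: 0 ⇒ (c0=1, c1=-1, c2=0)
macro 2: S0 reads c1=-1 → after 1×micro: 2; S1 reads c0=2 → after 2×micro: -2; S2 reads c2=0 → after 1×micro: 4 ⇒ (c0=2, c1=-2, c2=4)
macro 3: S0 reads c1=-2 → after 1×micro: 1; S1 reads c0=1 → after 2×micro: -1; S2 reads c2=4 → after 1×micro: 3 ⇒ (c0=1, c1=-1, c2=3)
macro 4: S0 reads c1=-1 → after 1×micro: 2; S1 reads c0=2 → after 2×micro: -2; S2 reads c2=3 → after 1×micro: 0 ⇒ (c0=2, c1=-2, c2=0)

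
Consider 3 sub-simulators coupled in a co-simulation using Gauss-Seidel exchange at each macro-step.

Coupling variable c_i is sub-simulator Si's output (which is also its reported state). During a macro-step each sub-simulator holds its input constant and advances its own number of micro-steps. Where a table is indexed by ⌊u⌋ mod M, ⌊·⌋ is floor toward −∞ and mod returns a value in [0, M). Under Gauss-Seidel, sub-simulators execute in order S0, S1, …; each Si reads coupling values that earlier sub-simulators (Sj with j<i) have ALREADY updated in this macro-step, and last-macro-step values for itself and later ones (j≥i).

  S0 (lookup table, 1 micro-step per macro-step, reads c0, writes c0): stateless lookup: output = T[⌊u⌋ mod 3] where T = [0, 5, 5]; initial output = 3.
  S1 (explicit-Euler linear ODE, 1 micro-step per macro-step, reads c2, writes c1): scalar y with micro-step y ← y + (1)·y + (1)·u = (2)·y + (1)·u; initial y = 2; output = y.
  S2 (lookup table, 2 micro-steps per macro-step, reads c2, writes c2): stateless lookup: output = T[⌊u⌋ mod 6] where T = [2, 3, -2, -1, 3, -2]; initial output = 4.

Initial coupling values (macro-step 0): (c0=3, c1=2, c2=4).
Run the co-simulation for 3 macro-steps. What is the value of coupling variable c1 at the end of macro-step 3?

macro 1: S0 reads c0=3 → after 1×micro: 0; S1 reads c2=4 → after 1×micro: 8; S2 reads c2=4 → after 2×micro: 3 ⇒ (c0=0, c1=8, c2=3)
macro 2: S0 reads c0=0 → after 1×micro: 0; S1 reads c2=3 → after 1×micro: 19; S2 reads c2=3 → after 2×micro: -1 ⇒ (c0=0, c1=19, c2=-1)
macro 3: S0 reads c0=0 → after 1×micro: 0; S1 reads c2=-1 → after 1×micro: 37; S2 reads c2=-1 → after 2×micro: -2 ⇒ (c0=0, c1=37, c2=-2)

c1 at macro-step 3 = 37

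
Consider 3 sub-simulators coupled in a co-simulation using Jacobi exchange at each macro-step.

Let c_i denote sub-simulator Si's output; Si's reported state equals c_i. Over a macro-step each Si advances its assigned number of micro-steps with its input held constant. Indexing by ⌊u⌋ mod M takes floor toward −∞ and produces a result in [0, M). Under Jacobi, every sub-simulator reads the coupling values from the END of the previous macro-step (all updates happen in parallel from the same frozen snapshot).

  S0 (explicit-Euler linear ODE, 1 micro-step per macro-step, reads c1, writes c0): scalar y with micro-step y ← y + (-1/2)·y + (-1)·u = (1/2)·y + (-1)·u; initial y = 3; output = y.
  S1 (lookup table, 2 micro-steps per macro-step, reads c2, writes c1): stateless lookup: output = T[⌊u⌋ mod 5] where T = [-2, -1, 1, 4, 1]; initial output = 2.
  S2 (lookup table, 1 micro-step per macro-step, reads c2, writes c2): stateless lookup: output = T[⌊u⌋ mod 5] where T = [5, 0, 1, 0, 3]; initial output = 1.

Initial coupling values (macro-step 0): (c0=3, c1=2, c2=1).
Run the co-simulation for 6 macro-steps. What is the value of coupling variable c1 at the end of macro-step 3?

macro 1: S0 reads c1=2 → after 1×micro: -1/2; S1 reads c2=1 → after 2×micro: -1; S2 reads c2=1 → after 1×micro: 0 ⇒ (c0=-1/2, c1=-1, c2=0)
macro 2: S0 reads c1=-1 → after 1×micro: 3/4; S1 reads c2=0 → after 2×micro: -2; S2 reads c2=0 → after 1×micro: 5 ⇒ (c0=3/4, c1=-2, c2=5)
macro 3: S0 reads c1=-2 → after 1×micro: 19/8; S1 reads c2=5 → after 2×micro: -2; S2 reads c2=5 → after 1×micro: 5 ⇒ (c0=19/8, c1=-2, c2=5)
macro 4: S0 reads c1=-2 → after 1×micro: 51/16; S1 reads c2=5 → after 2×micro: -2; S2 reads c2=5 → after 1×micro: 5 ⇒ (c0=51/16, c1=-2, c2=5)
macro 5: S0 reads c1=-2 → after 1×micro: 115/32; S1 reads c2=5 → after 2×micro: -2; S2 reads c2=5 → after 1×micro: 5 ⇒ (c0=115/32, c1=-2, c2=5)
macro 6: S0 reads c1=-2 → after 1×micro: 243/64; S1 reads c2=5 → after 2×micro: -2; S2 reads c2=5 → after 1×micro: 5 ⇒ (c0=243/64, c1=-2, c2=5)

c1 at macro-step 3 = -2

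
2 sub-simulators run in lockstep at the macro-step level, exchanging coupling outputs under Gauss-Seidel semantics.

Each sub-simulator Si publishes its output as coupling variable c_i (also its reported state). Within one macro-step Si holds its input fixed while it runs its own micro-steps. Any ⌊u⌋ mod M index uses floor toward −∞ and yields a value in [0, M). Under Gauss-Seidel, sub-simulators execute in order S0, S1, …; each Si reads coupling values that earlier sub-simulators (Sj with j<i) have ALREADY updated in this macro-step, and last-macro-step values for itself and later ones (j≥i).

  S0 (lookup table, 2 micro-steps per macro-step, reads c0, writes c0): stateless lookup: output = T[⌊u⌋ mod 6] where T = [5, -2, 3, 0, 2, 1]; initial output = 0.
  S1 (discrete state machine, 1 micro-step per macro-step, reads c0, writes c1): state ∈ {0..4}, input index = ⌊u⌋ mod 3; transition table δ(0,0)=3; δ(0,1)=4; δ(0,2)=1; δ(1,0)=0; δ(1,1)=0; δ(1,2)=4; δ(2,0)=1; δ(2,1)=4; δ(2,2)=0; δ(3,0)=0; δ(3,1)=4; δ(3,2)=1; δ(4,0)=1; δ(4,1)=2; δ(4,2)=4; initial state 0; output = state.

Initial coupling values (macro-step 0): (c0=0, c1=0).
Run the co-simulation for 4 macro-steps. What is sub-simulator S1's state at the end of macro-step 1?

macro 1: S0 reads c0=0 → after 2×micro: 5; S1 reads c0=5 → after 1×micro: 1 ⇒ (c0=5, c1=1)
macro 2: S0 reads c0=5 → after 2×micro: 1; S1 reads c0=1 → after 1×micro: 0 ⇒ (c0=1, c1=0)
macro 3: S0 reads c0=1 → after 2×micro: -2; S1 reads c0=-2 → after 1×micro: 4 ⇒ (c0=-2, c1=4)
macro 4: S0 reads c0=-2 → after 2×micro: 2; S1 reads c0=2 → after 1×micro: 4 ⇒ (c0=2, c1=4)

S1 state at macro-step 1 = 1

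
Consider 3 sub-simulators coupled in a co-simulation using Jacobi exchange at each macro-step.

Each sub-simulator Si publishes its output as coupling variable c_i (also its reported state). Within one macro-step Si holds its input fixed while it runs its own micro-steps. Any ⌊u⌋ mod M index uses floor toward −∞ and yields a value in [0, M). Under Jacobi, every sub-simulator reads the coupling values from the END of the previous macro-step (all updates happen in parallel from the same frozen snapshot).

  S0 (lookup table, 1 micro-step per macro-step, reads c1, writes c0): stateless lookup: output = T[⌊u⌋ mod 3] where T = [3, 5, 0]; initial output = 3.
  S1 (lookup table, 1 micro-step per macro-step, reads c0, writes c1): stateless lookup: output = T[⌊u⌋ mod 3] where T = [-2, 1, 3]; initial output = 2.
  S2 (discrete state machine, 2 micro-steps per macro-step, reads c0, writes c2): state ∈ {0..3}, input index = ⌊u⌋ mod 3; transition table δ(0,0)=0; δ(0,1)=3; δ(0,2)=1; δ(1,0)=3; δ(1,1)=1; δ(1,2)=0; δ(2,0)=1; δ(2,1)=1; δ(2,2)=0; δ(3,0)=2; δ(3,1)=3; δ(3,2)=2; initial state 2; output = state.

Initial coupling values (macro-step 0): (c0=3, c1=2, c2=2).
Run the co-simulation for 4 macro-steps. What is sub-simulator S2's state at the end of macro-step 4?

S2 state at macro-step 4 = 1

macro 1: S0 reads c1=2 → after 1×micro: 0; S1 reads c0=3 → after 1×micro: -2; S2 reads c0=3 → after 2×micro: 3 ⇒ (c0=0, c1=-2, c2=3)
macro 2: S0 reads c1=-2 → after 1×micro: 5; S1 reads c0=0 → after 1×micro: -2; S2 reads c0=0 → after 2×micro: 1 ⇒ (c0=5, c1=-2, c2=1)
macro 3: S0 reads c1=-2 → after 1×micro: 5; S1 reads c0=5 → after 1×micro: 3; S2 reads c0=5 → after 2×micro: 1 ⇒ (c0=5, c1=3, c2=1)
macro 4: S0 reads c1=3 → after 1×micro: 3; S1 reads c0=5 → after 1×micro: 3; S2 reads c0=5 → after 2×micro: 1 ⇒ (c0=3, c1=3, c2=1)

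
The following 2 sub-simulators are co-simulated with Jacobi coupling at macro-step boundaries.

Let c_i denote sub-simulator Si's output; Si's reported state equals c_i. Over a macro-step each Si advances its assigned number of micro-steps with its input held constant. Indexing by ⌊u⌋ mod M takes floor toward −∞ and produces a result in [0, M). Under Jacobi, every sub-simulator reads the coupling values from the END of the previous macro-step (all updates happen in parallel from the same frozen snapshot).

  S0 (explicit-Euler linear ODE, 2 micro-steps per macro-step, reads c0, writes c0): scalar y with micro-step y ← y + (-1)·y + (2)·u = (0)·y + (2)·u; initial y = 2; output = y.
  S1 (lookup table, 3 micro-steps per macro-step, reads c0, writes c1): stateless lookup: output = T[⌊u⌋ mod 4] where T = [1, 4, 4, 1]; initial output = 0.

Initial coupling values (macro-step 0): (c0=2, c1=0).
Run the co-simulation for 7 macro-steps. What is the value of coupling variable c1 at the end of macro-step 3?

macro 1: S0 reads c0=2 → after 2×micro: 4; S1 reads c0=2 → after 3×micro: 4 ⇒ (c0=4, c1=4)
macro 2: S0 reads c0=4 → after 2×micro: 8; S1 reads c0=4 → after 3×micro: 1 ⇒ (c0=8, c1=1)
macro 3: S0 reads c0=8 → after 2×micro: 16; S1 reads c0=8 → after 3×micro: 1 ⇒ (c0=16, c1=1)
macro 4: S0 reads c0=16 → after 2×micro: 32; S1 reads c0=16 → after 3×micro: 1 ⇒ (c0=32, c1=1)
macro 5: S0 reads c0=32 → after 2×micro: 64; S1 reads c0=32 → after 3×micro: 1 ⇒ (c0=64, c1=1)
macro 6: S0 reads c0=64 → after 2×micro: 128; S1 reads c0=64 → after 3×micro: 1 ⇒ (c0=128, c1=1)
macro 7: S0 reads c0=128 → after 2×micro: 256; S1 reads c0=128 → after 3×micro: 1 ⇒ (c0=256, c1=1)

c1 at macro-step 3 = 1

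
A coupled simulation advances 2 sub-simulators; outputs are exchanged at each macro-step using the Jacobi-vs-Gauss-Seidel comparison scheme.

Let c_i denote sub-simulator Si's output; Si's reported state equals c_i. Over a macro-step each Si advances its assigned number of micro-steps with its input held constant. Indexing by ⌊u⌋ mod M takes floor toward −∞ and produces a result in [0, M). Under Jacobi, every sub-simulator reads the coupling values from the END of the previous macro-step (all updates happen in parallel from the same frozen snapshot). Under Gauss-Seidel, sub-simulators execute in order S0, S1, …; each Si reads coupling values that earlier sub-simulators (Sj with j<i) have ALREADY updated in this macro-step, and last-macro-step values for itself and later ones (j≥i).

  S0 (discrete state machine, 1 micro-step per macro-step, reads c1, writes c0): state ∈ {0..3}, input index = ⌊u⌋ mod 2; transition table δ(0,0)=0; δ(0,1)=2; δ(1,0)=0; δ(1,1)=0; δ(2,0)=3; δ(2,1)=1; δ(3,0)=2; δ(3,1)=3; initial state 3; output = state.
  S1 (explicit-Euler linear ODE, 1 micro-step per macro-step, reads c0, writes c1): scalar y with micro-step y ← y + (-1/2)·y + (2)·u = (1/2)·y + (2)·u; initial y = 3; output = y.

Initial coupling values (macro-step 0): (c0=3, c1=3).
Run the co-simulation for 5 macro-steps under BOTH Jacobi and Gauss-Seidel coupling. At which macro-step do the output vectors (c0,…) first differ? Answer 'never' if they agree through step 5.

first divergence at macro-step: 4

[Jacobi] macro 1: S0 reads c1=3 → after 1×micro: 3; S1 reads c0=3 → after 1×micro: 15/2 ⇒ (c0=3, c1=15/2)
[Jacobi] macro 2: S0 reads c1=15/2 → after 1×micro: 3; S1 reads c0=3 → after 1×micro: 39/4 ⇒ (c0=3, c1=39/4)
[Jacobi] macro 3: S0 reads c1=39/4 → after 1×micro: 3; S1 reads c0=3 → after 1×micro: 87/8 ⇒ (c0=3, c1=87/8)
[Jacobi] macro 4: S0 reads c1=87/8 → after 1×micro: 2; S1 reads c0=3 → after 1×micro: 183/16 ⇒ (c0=2, c1=183/16)
[Jacobi] macro 5: S0 reads c1=183/16 → after 1×micro: 1; S1 reads c0=2 → after 1×micro: 311/32 ⇒ (c0=1, c1=311/32)
[Gauss-Seidel] macro 1: S0 reads c1=3 → after 1×micro: 3; S1 reads c0=3 → after 1×micro: 15/2 ⇒ (c0=3, c1=15/2)
[Gauss-Seidel] macro 2: S0 reads c1=15/2 → after 1×micro: 3; S1 reads c0=3 → after 1×micro: 39/4 ⇒ (c0=3, c1=39/4)
[Gauss-Seidel] macro 3: S0 reads c1=39/4 → after 1×micro: 3; S1 reads c0=3 → after 1×micro: 87/8 ⇒ (c0=3, c1=87/8)
[Gauss-Seidel] macro 4: S0 reads c1=87/8 → after 1×micro: 2; S1 reads c0=2 → after 1×micro: 151/16 ⇒ (c0=2, c1=151/16)
[Gauss-Seidel] macro 5: S0 reads c1=151/16 → after 1×micro: 1; S1 reads c0=1 → after 1×micro: 215/32 ⇒ (c0=1, c1=215/32)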